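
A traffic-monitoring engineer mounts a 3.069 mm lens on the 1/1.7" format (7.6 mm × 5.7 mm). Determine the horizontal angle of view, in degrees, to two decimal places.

Angle of view α = 2·arctan(w/2f) with w = 7.6 mm and f = 3.069 mm.
w/2f = 1.23819; arctan(1.23819) ≈ 51.0746°, so α ≈ 102.1491°.

102.15°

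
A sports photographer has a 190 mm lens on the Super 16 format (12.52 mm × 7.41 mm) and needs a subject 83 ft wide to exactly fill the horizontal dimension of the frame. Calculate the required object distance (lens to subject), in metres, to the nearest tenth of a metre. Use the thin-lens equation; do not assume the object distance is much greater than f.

W: 83 ft × 304.8 mm/ft = 25298.40 mm.
Magnification m = w/W = dᵢ/dₒ; combined with 1/f = 1/dₒ + 1/dᵢ this gives dₒ = f·(1 + W/w).
dₒ = 190 mm × (1 + 25298.4/12.52) = 190 × 2021.6389 ≈ 384111.393 mm = 384.111 m.

384.1 m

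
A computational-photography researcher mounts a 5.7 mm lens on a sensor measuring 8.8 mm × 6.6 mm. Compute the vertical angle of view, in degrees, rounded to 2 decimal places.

Angle of view α = 2·arctan(h/2f) with h = 6.6 mm and f = 5.7 mm.
h/2f = 0.57895; arctan(0.57895) ≈ 30.0686°, so α ≈ 60.1372°.

60.14°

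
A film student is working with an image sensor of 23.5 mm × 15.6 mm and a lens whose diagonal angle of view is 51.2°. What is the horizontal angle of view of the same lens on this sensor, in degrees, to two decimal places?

43.52°

Sensor diagonal = √(23.5² + 15.6²) = √795.6100 ≈ 28.2066 mm.
From the diagonal AOV: f = 28.2066 / (2·tan(25.6°)) = 28.2066 / 0.95824 ≈ 29.4358 mm.
Horizontal AOV = 2·arctan(23.5 / (2 × 29.4358)) = 2·arctan(0.39917) ≈ 43.5212°.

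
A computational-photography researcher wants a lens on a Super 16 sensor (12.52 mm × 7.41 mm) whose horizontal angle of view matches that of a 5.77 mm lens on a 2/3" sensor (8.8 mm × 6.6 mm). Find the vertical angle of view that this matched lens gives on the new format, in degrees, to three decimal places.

Equal horizontal AOV ⇒ f₂ = f₁ · 12.52/8.8 = 5.77 × 1.42273 ≈ 8.2091 mm.
Vertical AOV on the new format = 2·arctan(7.41 / (2 × 8.2091)) = 2·arctan(0.45133) ≈ 48.5818°.

48.582°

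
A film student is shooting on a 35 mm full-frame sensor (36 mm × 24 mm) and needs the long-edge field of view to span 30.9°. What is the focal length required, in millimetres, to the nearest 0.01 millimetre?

From α = 2·arctan(w/2f) we get f = w / (2·tan(α/2)).
With w = 36 mm and α/2 = 15.45°, tan(α/2) ≈ 0.27638, so f ≈ 36 / 0.55277 ≈ 65.1265 mm.

65.13 mm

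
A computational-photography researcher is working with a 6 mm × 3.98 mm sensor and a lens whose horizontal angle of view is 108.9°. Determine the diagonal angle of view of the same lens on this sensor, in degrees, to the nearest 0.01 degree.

From the horizontal AOV: f = 6 / (2·tan(54.45°)) = 6 / 2.79873 ≈ 2.1438 mm.
Sensor diagonal = √(6² + 3.98²) = √51.8404 ≈ 7.2000 mm.
Diagonal AOV = 2·arctan(7.2000 / (2 × 2.1438)) = 2·arctan(1.67924) ≈ 118.4519°.

118.45°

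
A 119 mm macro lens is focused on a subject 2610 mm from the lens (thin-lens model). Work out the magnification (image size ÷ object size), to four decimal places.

Thin lens: 1/f = 1/dₒ + 1/dᵢ → 1/dᵢ = 1/119 − 1/2610 = 0.0080202 mm⁻¹, so dᵢ ≈ 124.6849 mm.
Magnification m = dᵢ/dₒ = 124.6849/2610 ≈ 0.04777.

0.0478×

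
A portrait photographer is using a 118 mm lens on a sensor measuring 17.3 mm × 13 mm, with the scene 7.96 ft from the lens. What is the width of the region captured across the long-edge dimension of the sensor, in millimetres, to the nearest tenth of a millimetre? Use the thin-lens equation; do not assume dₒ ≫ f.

338.4 mm

dₒ: 7.96 ft × 304.8 mm/ft = 2426.21 mm.
Similar triangles through the lens centre give W/dₒ = w/dᵢ; with 1/f = 1/dₒ + 1/dᵢ this gives W = w·(dₒ − f)/f.
W = 17.3 mm × (2426.21 − 118) / 118 = 17.3 × 19.5611 ≈ 338.407 mm.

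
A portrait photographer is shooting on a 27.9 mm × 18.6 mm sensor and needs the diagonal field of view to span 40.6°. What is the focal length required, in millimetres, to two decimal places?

Sensor diagonal = √(27.9² + 18.6²) = √1124.3700 ≈ 33.5316 mm.
From α = 2·arctan(d/2f) we get f = d / (2·tan(α/2)).
With d = 33.5316 mm and α/2 = 20.3°, tan(α/2) ≈ 0.36991, so f ≈ 33.5316 / 0.73982 ≈ 45.3239 mm.

45.32 mm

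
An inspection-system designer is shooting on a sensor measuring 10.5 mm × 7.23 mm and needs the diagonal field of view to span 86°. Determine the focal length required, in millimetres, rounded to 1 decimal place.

Sensor diagonal = √(10.5² + 7.23²) = √162.5229 ≈ 12.7484 mm.
From α = 2·arctan(d/2f) we get f = d / (2·tan(α/2)).
With d = 12.7484 mm and α/2 = 43°, tan(α/2) ≈ 0.93252, so f ≈ 12.7484 / 1.86503 ≈ 6.8355 mm.

6.8 mm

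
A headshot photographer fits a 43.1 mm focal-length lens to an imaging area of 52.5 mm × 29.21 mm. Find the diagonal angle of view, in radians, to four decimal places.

1.2174 rad

Sensor diagonal = √(52.5² + 29.21²) = √3609.4741 ≈ 60.0789 mm.
Angle of view α = 2·arctan(d/2f) with d = 60.0789 mm and f = 43.1 mm.
d/2f = 0.69697; arctan(0.69697) ≈ 0.6087 rad, so α ≈ 1.2174 rad.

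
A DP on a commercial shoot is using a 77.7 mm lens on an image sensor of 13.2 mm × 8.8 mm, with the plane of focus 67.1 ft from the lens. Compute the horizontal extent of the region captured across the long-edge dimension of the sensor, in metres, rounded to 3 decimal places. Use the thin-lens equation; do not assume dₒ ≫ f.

3.461 m

dₒ: 67.1 ft × 304.8 mm/ft = 20452.08 mm.
Similar triangles through the lens centre give W/dₒ = w/dᵢ; with 1/f = 1/dₒ + 1/dᵢ this gives W = w·(dₒ − f)/f.
W = 13.2 mm × (20452.1 − 77.7) / 77.7 = 13.2 × 262.2185 ≈ 3461.285 mm = 3.46128 m.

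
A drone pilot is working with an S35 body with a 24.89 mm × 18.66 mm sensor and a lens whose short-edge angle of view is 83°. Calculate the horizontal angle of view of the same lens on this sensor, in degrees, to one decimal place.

99.4°

From the short-edge AOV: f = 18.66 / (2·tan(41.5°)) = 18.66 / 1.76945 ≈ 10.5456 mm.
Horizontal AOV = 2·arctan(24.89 / (2 × 10.5456)) = 2·arctan(1.18011) ≈ 99.4454°.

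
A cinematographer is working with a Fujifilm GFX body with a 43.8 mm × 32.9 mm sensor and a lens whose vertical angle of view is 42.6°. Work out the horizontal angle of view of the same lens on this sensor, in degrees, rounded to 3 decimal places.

54.864°

From the vertical AOV: f = 32.9 / (2·tan(21.3°)) = 32.9 / 0.77977 ≈ 42.1921 mm.
Horizontal AOV = 2·arctan(43.8 / (2 × 42.1921)) = 2·arctan(0.51905) ≈ 54.8636°.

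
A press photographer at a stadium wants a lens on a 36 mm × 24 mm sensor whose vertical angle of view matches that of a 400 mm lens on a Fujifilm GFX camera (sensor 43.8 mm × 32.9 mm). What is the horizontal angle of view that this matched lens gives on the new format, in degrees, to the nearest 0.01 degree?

Equal vertical AOV ⇒ f₂ = f₁ · 24/32.9 = 400 × 0.72948 ≈ 291.7933 mm.
Horizontal AOV on the new format = 2·arctan(36 / (2 × 291.7933)) = 2·arctan(0.06169) ≈ 7.0599°.

7.06°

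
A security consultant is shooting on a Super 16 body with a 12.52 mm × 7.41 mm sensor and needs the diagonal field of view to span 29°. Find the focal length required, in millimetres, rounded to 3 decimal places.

Sensor diagonal = √(12.52² + 7.41²) = √211.6585 ≈ 14.5485 mm.
From α = 2·arctan(d/2f) we get f = d / (2·tan(α/2)).
With d = 14.5485 mm and α/2 = 14.5°, tan(α/2) ≈ 0.25862, so f ≈ 14.5485 / 0.51724 ≈ 28.1274 mm.

28.127 mm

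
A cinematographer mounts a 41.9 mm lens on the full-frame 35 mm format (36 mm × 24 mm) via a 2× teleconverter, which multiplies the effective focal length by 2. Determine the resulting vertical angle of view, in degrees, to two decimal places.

16.30°

Effective focal length f = 41.9 × 2 = 83.8 mm.
α = 2·arctan(24 / (2 × 83.8)) = 2·arctan(0.14320) ≈ 16.2985°.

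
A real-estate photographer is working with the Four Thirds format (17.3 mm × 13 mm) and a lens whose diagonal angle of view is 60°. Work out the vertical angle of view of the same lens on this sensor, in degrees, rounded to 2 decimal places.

38.26°

Sensor diagonal = √(17.3² + 13²) = √468.2900 ≈ 21.6400 mm.
From the diagonal AOV: f = 21.6400 / (2·tan(30°)) = 21.6400 / 1.15470 ≈ 18.7408 mm.
Vertical AOV = 2·arctan(13 / (2 × 18.7408)) = 2·arctan(0.34684) ≈ 38.2569°.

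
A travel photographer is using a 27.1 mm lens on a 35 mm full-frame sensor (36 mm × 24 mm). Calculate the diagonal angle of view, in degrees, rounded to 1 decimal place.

77.2°

Sensor diagonal = √(36² + 24²) = √1872.0000 ≈ 43.2666 mm.
Angle of view α = 2·arctan(d/2f) with d = 43.2666 mm and f = 27.1 mm.
d/2f = 0.79828; arctan(0.79828) ≈ 38.5996°, so α ≈ 77.1991°.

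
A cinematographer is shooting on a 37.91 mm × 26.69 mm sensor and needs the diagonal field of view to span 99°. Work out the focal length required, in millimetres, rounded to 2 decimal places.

Sensor diagonal = √(37.91² + 26.69²) = √2149.5242 ≈ 46.3630 mm.
From α = 2·arctan(d/2f) we get f = d / (2·tan(α/2)).
With d = 46.3630 mm and α/2 = 49.5°, tan(α/2) ≈ 1.17085, so f ≈ 46.3630 / 2.34170 ≈ 19.7989 mm.

19.80 mm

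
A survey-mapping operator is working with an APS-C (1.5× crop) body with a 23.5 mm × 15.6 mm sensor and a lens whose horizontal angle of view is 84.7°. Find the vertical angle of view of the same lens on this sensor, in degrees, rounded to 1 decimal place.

From the horizontal AOV: f = 23.5 / (2·tan(42.35°)) = 23.5 / 1.82305 ≈ 12.8905 mm.
Vertical AOV = 2·arctan(15.6 / (2 × 12.8905)) = 2·arctan(0.60510) ≈ 62.3561°.

62.4°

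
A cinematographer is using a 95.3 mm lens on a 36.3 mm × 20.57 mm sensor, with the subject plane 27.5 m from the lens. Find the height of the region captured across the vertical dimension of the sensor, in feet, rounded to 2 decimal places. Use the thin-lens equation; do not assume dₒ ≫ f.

dₒ: 27.5 m = 27500 mm.
Similar triangles through the lens centre give W/dₒ = h/dᵢ; with 1/f = 1/dₒ + 1/dᵢ this gives W = h·(dₒ − f)/f.
W = 20.57 mm × (27500 − 95.3) / 95.3 = 20.57 × 287.5624 ≈ 5915.159 mm = 5915.159/304.8 ft = 19.4067 ft.

19.41 ft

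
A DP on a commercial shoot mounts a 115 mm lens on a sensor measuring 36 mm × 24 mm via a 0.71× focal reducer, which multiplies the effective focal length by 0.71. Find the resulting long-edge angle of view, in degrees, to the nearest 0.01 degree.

Effective focal length f = 115 × 0.71 = 81.65 mm.
α = 2·arctan(36 / (2 × 81.65)) = 2·arctan(0.22045) ≈ 24.8644°.

24.86°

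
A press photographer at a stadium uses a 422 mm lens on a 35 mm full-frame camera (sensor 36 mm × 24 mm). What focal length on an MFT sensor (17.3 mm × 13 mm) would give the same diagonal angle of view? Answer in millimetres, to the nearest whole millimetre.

Sensor diagonal = √(36² + 24²) = √1872.0000 ≈ 43.2666 mm.
Sensor diagonal = √(17.3² + 13²) = √468.2900 ≈ 21.6400 mm.
Equal angle of view means equal diagonal/f ratio, so f₂ = f₁ · (diagonal₂/diagonal₁) = 422 × 21.6400/43.2666.
f₂ = 422 × 0.50015 ≈ 211.065 mm.

211 mm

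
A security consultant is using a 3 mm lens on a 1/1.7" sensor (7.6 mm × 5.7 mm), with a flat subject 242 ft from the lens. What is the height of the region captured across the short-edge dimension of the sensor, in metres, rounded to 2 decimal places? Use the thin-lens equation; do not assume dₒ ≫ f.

140.14 m

dₒ: 242 ft × 304.8 mm/ft = 73761.60 mm.
Similar triangles through the lens centre give W/dₒ = h/dᵢ; with 1/f = 1/dₒ + 1/dᵢ this gives W = h·(dₒ − f)/f.
W = 5.7 mm × (73761.6 − 3) / 3 = 5.7 × 24586.1992 ≈ 140141.336 mm = 140.141 m.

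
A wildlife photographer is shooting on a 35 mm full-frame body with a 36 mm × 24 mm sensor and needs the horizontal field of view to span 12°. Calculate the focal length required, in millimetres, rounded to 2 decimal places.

171.26 mm

From α = 2·arctan(w/2f) we get f = w / (2·tan(α/2)).
With w = 36 mm and α/2 = 6°, tan(α/2) ≈ 0.10510, so f ≈ 36 / 0.21021 ≈ 171.2586 mm.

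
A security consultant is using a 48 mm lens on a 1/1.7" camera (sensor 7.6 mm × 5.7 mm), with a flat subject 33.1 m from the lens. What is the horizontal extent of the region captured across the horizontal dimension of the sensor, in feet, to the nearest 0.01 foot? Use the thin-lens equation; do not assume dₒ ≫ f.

17.17 ft

dₒ: 33.1 m = 33100 mm.
Similar triangles through the lens centre give W/dₒ = w/dᵢ; with 1/f = 1/dₒ + 1/dᵢ this gives W = w·(dₒ − f)/f.
W = 7.6 mm × (33100 − 48) / 48 = 7.6 × 688.5833 ≈ 5233.233 mm = 5233.233/304.8 ft = 17.1694 ft.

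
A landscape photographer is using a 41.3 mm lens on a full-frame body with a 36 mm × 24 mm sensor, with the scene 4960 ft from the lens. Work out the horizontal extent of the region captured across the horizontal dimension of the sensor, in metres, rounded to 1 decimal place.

1317.8 m

dₒ: 4960 ft × 304.8 mm/ft = 1511807.95 mm.
Similar triangles through the lens centre give W/dₒ = w/dᵢ; with 1/f = 1/dₒ + 1/dᵢ this gives W = w·(dₒ − f)/f.
W = 36 mm × (1.51181e+06 − 41.3) / 41.3 = 36 × 36604.5194 ≈ 1317762.699 mm = 1317.76 m.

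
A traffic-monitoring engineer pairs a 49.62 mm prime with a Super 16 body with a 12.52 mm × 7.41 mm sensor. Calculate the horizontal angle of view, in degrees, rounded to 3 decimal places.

Angle of view α = 2·arctan(w/2f) with w = 12.52 mm and f = 49.62 mm.
w/2f = 0.12616; arctan(0.12616) ≈ 7.1904°, so α ≈ 14.3808°.

14.381°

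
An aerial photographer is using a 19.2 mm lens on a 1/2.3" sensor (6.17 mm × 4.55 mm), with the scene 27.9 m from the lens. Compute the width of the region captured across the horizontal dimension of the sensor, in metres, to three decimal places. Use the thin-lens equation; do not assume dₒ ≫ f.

8.960 m

dₒ: 27.9 m = 27900 mm.
Similar triangles through the lens centre give W/dₒ = w/dᵢ; with 1/f = 1/dₒ + 1/dᵢ this gives W = w·(dₒ − f)/f.
W = 6.17 mm × (27900 − 19.2) / 19.2 = 6.17 × 1452.1250 ≈ 8959.611 mm = 8.95961 m.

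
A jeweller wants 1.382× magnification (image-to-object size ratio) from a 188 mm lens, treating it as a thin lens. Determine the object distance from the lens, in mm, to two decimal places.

With m = dᵢ/dₒ and 1/f = 1/dₒ + 1/dᵢ, substituting dᵢ = m·dₒ gives 1/f = (1 + 1/m)/dₒ, hence dₒ = f·(1 + 1/m).
dₒ = 188 × (1 + 1/1.382) = 188 × 1.72359 ≈ 324.035 mm.

324.03 mm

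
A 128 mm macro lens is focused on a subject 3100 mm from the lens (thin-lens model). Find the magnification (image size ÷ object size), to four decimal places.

0.0431×

Thin lens: 1/f = 1/dₒ + 1/dᵢ → 1/dᵢ = 1/128 − 1/3100 = 0.0074899 mm⁻¹, so dᵢ ≈ 133.5128 mm.
Magnification m = dᵢ/dₒ = 133.5128/3100 ≈ 0.04307.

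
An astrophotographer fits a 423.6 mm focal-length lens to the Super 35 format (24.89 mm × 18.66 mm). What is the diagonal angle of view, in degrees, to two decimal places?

4.21°

Sensor diagonal = √(24.89² + 18.66²) = √967.7077 ≈ 31.1080 mm.
Angle of view α = 2·arctan(d/2f) with d = 31.1080 mm and f = 423.6 mm.
d/2f = 0.03672; arctan(0.03672) ≈ 2.1029°, so α ≈ 4.2058°.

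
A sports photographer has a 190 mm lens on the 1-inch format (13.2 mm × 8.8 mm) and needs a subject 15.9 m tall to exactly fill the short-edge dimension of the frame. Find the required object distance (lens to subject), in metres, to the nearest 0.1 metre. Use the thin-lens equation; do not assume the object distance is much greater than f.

W: 15.9 m = 15900 mm.
Magnification m = h/W = dᵢ/dₒ; combined with 1/f = 1/dₒ + 1/dᵢ this gives dₒ = f·(1 + W/h).
dₒ = 190 mm × (1 + 15900/8.8) = 190 × 1807.8182 ≈ 343485.455 mm = 343.485 m.

343.5 m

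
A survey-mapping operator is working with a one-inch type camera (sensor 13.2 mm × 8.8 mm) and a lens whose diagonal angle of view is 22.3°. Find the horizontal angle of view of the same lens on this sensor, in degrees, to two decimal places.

Sensor diagonal = √(13.2² + 8.8²) = √251.6800 ≈ 15.8644 mm.
From the diagonal AOV: f = 15.8644 / (2·tan(11.15°)) = 15.8644 / 0.39420 ≈ 40.2449 mm.
Horizontal AOV = 2·arctan(13.2 / (2 × 40.2449)) = 2·arctan(0.16400) ≈ 18.6267°.

18.63°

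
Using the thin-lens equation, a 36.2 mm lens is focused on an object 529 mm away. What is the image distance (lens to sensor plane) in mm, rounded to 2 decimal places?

38.86 mm

1/dᵢ = 1/f − 1/dₒ = 1/36.2 − 1/529 = 0.0257340 mm⁻¹.
dᵢ = 1/0.0257340 ≈ 38.8592 mm.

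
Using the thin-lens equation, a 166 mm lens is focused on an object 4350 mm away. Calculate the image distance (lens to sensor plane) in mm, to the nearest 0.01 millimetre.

172.59 mm

1/dᵢ = 1/f − 1/dₒ = 1/166 − 1/4350 = 0.0057942 mm⁻¹.
dᵢ = 1/0.0057942 ≈ 172.5860 mm.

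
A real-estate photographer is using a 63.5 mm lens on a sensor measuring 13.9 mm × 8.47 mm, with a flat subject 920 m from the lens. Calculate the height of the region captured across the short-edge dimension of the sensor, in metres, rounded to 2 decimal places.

dₒ: 920 m = 920000 mm.
Similar triangles through the lens centre give W/dₒ = h/dᵢ; with 1/f = 1/dₒ + 1/dᵢ this gives W = h·(dₒ − f)/f.
W = 8.47 mm × (920000 − 63.5) / 63.5 = 8.47 × 14487.1890 ≈ 122706.491 mm = 122.706 m.

122.71 m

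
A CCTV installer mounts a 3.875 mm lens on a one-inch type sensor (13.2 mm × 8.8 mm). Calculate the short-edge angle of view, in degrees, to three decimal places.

97.260°

Angle of view α = 2·arctan(h/2f) with h = 8.8 mm and f = 3.875 mm.
h/2f = 1.13548; arctan(1.13548) ≈ 48.6302°, so α ≈ 97.2604°.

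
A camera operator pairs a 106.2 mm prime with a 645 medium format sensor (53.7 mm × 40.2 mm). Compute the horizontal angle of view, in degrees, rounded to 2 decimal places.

28.38°

Angle of view α = 2·arctan(w/2f) with w = 53.7 mm and f = 106.2 mm.
w/2f = 0.25282; arctan(0.25282) ≈ 14.1885°, so α ≈ 28.3769°.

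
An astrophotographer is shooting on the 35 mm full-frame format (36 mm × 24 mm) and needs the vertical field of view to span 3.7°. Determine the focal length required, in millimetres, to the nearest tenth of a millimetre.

371.5 mm

From α = 2·arctan(h/2f) we get f = h / (2·tan(α/2)).
With h = 24 mm and α/2 = 1.85°, tan(α/2) ≈ 0.03230, so f ≈ 24 / 0.06460 ≈ 371.5191 mm.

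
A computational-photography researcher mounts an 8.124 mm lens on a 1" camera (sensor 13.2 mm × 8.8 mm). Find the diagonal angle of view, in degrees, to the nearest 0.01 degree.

Sensor diagonal = √(13.2² + 8.8²) = √251.6800 ≈ 15.8644 mm.
Angle of view α = 2·arctan(d/2f) with d = 15.8644 mm and f = 8.124 mm.
d/2f = 0.97639; arctan(0.97639) ≈ 44.3156°, so α ≈ 88.6313°.

88.63°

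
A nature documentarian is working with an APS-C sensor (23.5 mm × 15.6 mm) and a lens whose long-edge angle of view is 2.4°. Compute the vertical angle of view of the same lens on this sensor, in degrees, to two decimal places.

From the long-edge AOV: f = 23.5 / (2·tan(1.2°)) = 23.5 / 0.04189 ≈ 560.9391 mm.
Vertical AOV = 2·arctan(15.6 / (2 × 560.9391)) = 2·arctan(0.01391) ≈ 1.5933°.

1.59°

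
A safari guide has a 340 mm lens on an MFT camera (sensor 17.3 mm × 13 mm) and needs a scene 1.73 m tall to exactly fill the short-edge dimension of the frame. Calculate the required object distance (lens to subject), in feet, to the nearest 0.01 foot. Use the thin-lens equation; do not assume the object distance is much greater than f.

149.56 ft

W: 1.73 m = 1730 mm.
Magnification m = h/W = dᵢ/dₒ; combined with 1/f = 1/dₒ + 1/dᵢ this gives dₒ = f·(1 + W/h).
dₒ = 340 mm × (1 + 1730/13) = 340 × 134.0769 ≈ 45586.154 mm = 45586.154/304.8 ft = 149.561 ft.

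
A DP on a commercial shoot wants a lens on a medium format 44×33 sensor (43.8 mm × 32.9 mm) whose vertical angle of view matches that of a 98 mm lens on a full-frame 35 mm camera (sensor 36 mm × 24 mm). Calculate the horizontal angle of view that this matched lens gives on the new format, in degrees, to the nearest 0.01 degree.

18.52°

Equal vertical AOV ⇒ f₂ = f₁ · 32.9/24 = 98 × 1.37083 ≈ 134.3417 mm.
Horizontal AOV on the new format = 2·arctan(43.8 / (2 × 134.3417)) = 2·arctan(0.16302) ≈ 18.5175°.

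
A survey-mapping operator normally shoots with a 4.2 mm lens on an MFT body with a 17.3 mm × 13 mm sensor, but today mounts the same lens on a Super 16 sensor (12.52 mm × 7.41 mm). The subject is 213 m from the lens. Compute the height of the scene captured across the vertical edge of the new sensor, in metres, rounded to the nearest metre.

376 m

The focal length stays 4.2 mm; the relevant sensor dimension is now h = 7.41 mm. Object distance dₒ = 213 m = 213000 mm.
Thin-lens field height W = h·(dₒ − f)/f = 7.41 × (213000 − 4.2)/4.2 ≈ 375785.447 mm = 375.785 m.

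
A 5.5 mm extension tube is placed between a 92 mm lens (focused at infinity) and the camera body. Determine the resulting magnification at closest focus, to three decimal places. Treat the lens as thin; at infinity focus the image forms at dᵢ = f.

The tube moves the image plane from f to f + e, so dᵢ = 92 + 5.5 = 97.5 mm. Focus is achieved when 1/f = 1/dₒ + 1/dᵢ, giving dₒ = 1/(1/f − 1/(f+e)).
Magnification m = dᵢ/dₒ = (f+e)·(1/f − 1/(f+e)) = e/f = 5.5/92 ≈ 0.0598.

0.060×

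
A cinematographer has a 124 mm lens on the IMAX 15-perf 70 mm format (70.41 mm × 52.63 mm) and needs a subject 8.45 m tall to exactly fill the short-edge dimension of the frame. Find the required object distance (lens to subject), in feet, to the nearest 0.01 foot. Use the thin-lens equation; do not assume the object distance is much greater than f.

65.72 ft

W: 8.45 m = 8450 mm.
Magnification m = h/W = dᵢ/dₒ; combined with 1/f = 1/dₒ + 1/dᵢ this gives dₒ = f·(1 + W/h).
dₒ = 124 mm × (1 + 8450/52.63) = 124 × 161.5548 ≈ 20032.797 mm = 20032.797/304.8 ft = 65.7244 ft.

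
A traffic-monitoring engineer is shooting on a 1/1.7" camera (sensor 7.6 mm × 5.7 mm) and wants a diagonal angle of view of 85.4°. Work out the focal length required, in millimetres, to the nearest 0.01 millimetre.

5.15 mm

Sensor diagonal = √(7.6² + 5.7²) = √90.2500 ≈ 9.5000 mm.
From α = 2·arctan(d/2f) we get f = d / (2·tan(α/2)).
With d = 9.5000 mm and α/2 = 42.7°, tan(α/2) ≈ 0.92277, so f ≈ 9.5000 / 1.84555 ≈ 5.1475 mm.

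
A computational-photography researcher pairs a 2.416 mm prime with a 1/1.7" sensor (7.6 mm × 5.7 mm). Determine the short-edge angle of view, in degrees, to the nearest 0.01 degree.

Angle of view α = 2·arctan(h/2f) with h = 5.7 mm and f = 2.416 mm.
h/2f = 1.17964; arctan(1.17964) ≈ 49.7114°, so α ≈ 99.4228°.

99.42°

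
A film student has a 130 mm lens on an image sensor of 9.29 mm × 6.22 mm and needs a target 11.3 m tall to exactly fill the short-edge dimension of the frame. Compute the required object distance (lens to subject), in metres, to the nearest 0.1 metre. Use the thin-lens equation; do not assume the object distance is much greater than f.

236.3 m

W: 11.3 m = 11300 mm.
Magnification m = h/W = dᵢ/dₒ; combined with 1/f = 1/dₒ + 1/dᵢ this gives dₒ = f·(1 + W/h).
dₒ = 130 mm × (1 + 11300/6.22) = 130 × 1817.7203 ≈ 236303.633 mm = 236.304 m.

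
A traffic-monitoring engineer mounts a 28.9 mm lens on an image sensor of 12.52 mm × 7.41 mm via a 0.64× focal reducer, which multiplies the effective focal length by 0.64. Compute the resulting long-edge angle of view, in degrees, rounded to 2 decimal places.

Effective focal length f = 28.9 × 0.64 = 18.496 mm.
α = 2·arctan(12.52 / (2 × 18.496)) = 2·arctan(0.33845) ≈ 37.3969°.

37.40°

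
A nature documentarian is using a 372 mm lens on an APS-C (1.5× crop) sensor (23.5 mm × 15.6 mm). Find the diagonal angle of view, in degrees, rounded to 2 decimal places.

Sensor diagonal = √(23.5² + 15.6²) = √795.6100 ≈ 28.2066 mm.
Angle of view α = 2·arctan(d/2f) with d = 28.2066 mm and f = 372 mm.
d/2f = 0.03791; arctan(0.03791) ≈ 2.1712°, so α ≈ 4.3423°.

4.34°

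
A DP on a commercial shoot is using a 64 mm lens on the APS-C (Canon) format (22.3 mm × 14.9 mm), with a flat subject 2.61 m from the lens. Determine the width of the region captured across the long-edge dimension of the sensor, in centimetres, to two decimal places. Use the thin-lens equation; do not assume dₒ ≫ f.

dₒ: 2.61 m = 2610 mm.
Similar triangles through the lens centre give W/dₒ = w/dᵢ; with 1/f = 1/dₒ + 1/dᵢ this gives W = w·(dₒ − f)/f.
W = 22.3 mm × (2610 − 64) / 64 = 22.3 × 39.7812 ≈ 887.122 mm = 88.7122 cm.

88.71 cm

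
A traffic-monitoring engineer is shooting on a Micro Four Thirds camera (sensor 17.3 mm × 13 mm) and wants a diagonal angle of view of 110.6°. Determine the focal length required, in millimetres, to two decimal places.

7.49 mm

Sensor diagonal = √(17.3² + 13²) = √468.2900 ≈ 21.6400 mm.
From α = 2·arctan(d/2f) we get f = d / (2·tan(α/2)).
With d = 21.6400 mm and α/2 = 55.3°, tan(α/2) ≈ 1.44418, so f ≈ 21.6400 / 2.88837 ≈ 7.4921 mm.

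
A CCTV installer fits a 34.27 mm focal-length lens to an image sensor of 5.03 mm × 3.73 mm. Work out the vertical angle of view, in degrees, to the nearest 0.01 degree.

Angle of view α = 2·arctan(h/2f) with h = 3.73 mm and f = 34.27 mm.
h/2f = 0.05442; arctan(0.05442) ≈ 3.1150°, so α ≈ 6.2300°.

6.23°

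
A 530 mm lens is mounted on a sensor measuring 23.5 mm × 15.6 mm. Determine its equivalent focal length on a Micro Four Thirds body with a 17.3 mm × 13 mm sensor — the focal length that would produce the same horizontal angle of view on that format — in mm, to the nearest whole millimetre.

390 mm

Equal angle of view means equal width/f ratio, so f₂ = f₁ · (width₂/width₁) = 530 × 17.3/23.5.
f₂ = 530 × 0.73617 ≈ 390.170 mm.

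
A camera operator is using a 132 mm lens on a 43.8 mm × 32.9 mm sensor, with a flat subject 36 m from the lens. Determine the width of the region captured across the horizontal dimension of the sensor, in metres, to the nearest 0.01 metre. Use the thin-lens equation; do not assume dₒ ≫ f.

11.90 m

dₒ: 36 m = 36000 mm.
Similar triangles through the lens centre give W/dₒ = w/dᵢ; with 1/f = 1/dₒ + 1/dᵢ this gives W = w·(dₒ − f)/f.
W = 43.8 mm × (36000 − 132) / 132 = 43.8 × 271.7273 ≈ 11901.655 mm = 11.9017 m.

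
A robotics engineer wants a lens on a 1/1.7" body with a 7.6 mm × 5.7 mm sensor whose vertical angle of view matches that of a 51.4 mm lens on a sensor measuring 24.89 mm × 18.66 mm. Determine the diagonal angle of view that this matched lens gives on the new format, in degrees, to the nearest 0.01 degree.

Equal vertical AOV ⇒ f₂ = f₁ · 5.7/18.66 = 51.4 × 0.30547 ≈ 15.7010 mm.
Sensor diagonal = √(7.6² + 5.7²) = √90.2500 ≈ 9.5000 mm.
Diagonal AOV on the new format = 2·arctan(9.5000 / (2 × 15.7010)) = 2·arctan(0.30253) ≈ 33.6642°.

33.66°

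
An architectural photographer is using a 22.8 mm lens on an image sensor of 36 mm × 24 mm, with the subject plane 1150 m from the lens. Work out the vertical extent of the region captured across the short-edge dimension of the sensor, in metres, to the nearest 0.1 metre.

1210.5 m

dₒ: 1150 m = 1.15e+06 mm.
Similar triangles through the lens centre give W/dₒ = h/dᵢ; with 1/f = 1/dₒ + 1/dᵢ this gives W = h·(dₒ − f)/f.
W = 24 mm × (1.15e+06 − 22.8) / 22.8 = 24 × 50437.5965 ≈ 1210502.316 mm = 1210.5 m.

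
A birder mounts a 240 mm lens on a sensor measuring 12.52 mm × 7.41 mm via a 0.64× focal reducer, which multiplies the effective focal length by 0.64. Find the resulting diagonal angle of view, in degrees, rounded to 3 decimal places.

5.423°

Effective focal length f = 240 × 0.64 = 153.6 mm.
Sensor diagonal = √(12.52² + 7.41²) = √211.6585 ≈ 14.5485 mm.
α = 2·arctan(14.548 / (2 × 153.6)) = 2·arctan(0.04736) ≈ 5.4228°.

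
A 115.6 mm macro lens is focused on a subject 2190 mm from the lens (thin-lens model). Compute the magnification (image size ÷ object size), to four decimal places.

0.0557×

Thin lens: 1/f = 1/dₒ + 1/dᵢ → 1/dᵢ = 1/115.6 − 1/2190 = 0.0081939 mm⁻¹, so dᵢ ≈ 122.0420 mm.
Magnification m = dᵢ/dₒ = 122.0420/2190 ≈ 0.05573.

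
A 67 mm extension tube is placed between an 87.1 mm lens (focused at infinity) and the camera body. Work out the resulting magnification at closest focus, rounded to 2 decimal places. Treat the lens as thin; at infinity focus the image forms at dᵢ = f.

The tube moves the image plane from f to f + e, so dᵢ = 87.1 + 67 = 154.1 mm. Focus is achieved when 1/f = 1/dₒ + 1/dᵢ, giving dₒ = 1/(1/f − 1/(f+e)).
Magnification m = dᵢ/dₒ = (f+e)·(1/f − 1/(f+e)) = e/f = 67/87.1 ≈ 0.7692.

0.77×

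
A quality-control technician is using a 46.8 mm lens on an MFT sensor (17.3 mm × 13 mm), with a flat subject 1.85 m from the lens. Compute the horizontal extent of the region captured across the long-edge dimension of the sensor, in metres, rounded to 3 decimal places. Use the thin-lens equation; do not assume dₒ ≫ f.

0.667 m

dₒ: 1.85 m = 1850 mm.
Similar triangles through the lens centre give W/dₒ = w/dᵢ; with 1/f = 1/dₒ + 1/dᵢ this gives W = w·(dₒ − f)/f.
W = 17.3 mm × (1850 − 46.8) / 46.8 = 17.3 × 38.5299 ≈ 666.568 mm = 0.666568 m.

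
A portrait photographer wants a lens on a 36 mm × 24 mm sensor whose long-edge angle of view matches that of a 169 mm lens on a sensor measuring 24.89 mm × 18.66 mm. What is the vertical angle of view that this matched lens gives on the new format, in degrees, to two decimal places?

5.62°

Equal long-edge AOV ⇒ f₂ = f₁ · 36/24.89 = 169 × 1.44636 ≈ 244.4355 mm.
Vertical AOV on the new format = 2·arctan(24 / (2 × 244.4355)) = 2·arctan(0.04909) ≈ 5.6211°.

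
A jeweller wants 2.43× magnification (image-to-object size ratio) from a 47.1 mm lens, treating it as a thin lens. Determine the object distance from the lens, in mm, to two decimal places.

With m = dᵢ/dₒ and 1/f = 1/dₒ + 1/dᵢ, substituting dᵢ = m·dₒ gives 1/f = (1 + 1/m)/dₒ, hence dₒ = f·(1 + 1/m).
dₒ = 47.1 × (1 + 1/2.43) = 47.1 × 1.41152 ≈ 66.483 mm.

66.48 mm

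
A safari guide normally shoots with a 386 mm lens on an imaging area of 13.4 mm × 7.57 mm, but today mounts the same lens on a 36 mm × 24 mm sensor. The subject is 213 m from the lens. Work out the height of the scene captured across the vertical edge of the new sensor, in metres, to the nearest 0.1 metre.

13.2 m

The focal length stays 386 mm; the relevant sensor dimension is now h = 24 mm. Object distance dₒ = 213 m = 213000 mm.
Thin-lens field height W = h·(dₒ − f)/f = 24 × (213000 − 386)/386 ≈ 13219.523 mm = 13.2195 m.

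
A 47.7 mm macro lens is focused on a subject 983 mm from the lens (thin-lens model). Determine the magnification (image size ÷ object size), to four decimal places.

Thin lens: 1/f = 1/dₒ + 1/dᵢ → 1/dᵢ = 1/47.7 − 1/983 = 0.0199471 mm⁻¹, so dᵢ ≈ 50.1327 mm.
Magnification m = dᵢ/dₒ = 50.1327/983 ≈ 0.05100.

0.0510×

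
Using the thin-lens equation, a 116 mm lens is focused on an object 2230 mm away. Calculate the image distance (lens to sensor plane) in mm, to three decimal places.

1/dᵢ = 1/f − 1/dₒ = 1/116 − 1/2230 = 0.0081723 mm⁻¹.
dᵢ = 1/0.0081723 ≈ 122.3652 mm.

122.365 mm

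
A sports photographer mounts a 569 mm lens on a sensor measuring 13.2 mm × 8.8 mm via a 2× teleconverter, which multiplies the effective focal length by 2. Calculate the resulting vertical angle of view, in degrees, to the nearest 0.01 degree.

0.44°

Effective focal length f = 569 × 2 = 1138 mm.
α = 2·arctan(8.8 / (2 × 1138)) = 2·arctan(0.00387) ≈ 0.4431°.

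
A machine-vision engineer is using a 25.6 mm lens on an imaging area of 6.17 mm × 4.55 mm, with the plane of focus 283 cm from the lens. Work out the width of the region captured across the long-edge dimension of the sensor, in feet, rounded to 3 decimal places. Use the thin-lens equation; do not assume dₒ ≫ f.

2.218 ft

dₒ: 283 cm = 2830 mm.
Similar triangles through the lens centre give W/dₒ = w/dᵢ; with 1/f = 1/dₒ + 1/dᵢ this gives W = w·(dₒ − f)/f.
W = 6.17 mm × (2830 − 25.6) / 25.6 = 6.17 × 109.5469 ≈ 675.904 mm = 675.904/304.8 ft = 2.21753 ft.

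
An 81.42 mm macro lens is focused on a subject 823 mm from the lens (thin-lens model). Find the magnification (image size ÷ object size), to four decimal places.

0.1098×

Thin lens: 1/f = 1/dₒ + 1/dᵢ → 1/dᵢ = 1/81.42 − 1/823 = 0.0110669 mm⁻¹, so dᵢ ≈ 90.3593 mm.
Magnification m = dᵢ/dₒ = 90.3593/823 ≈ 0.10979.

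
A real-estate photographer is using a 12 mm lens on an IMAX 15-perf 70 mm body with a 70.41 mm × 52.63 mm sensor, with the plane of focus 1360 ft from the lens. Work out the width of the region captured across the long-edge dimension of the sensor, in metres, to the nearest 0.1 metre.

2432.2 m

dₒ: 1360 ft × 304.8 mm/ft = 414527.99 mm.
Similar triangles through the lens centre give W/dₒ = w/dᵢ; with 1/f = 1/dₒ + 1/dᵢ this gives W = w·(dₒ − f)/f.
W = 70.41 mm × (414528 − 12) / 12 = 70.41 × 34542.9989 ≈ 2432172.552 mm = 2432.17 m.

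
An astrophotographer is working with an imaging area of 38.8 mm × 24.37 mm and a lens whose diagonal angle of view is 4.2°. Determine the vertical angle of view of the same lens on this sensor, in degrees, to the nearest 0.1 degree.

2.2°

Sensor diagonal = √(38.8² + 24.37²) = √2099.3369 ≈ 45.8185 mm.
From the diagonal AOV: f = 45.8185 / (2·tan(2.1°)) = 45.8185 / 0.07334 ≈ 624.7696 mm.
Vertical AOV = 2·arctan(24.37 / (2 × 624.7696)) = 2·arctan(0.01950) ≈ 2.2346°.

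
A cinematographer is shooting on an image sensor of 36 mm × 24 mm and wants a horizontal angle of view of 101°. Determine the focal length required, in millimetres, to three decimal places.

From α = 2·arctan(w/2f) we get f = w / (2·tan(α/2)).
With w = 36 mm and α/2 = 50.5°, tan(α/2) ≈ 1.21310, so f ≈ 36 / 2.42619 ≈ 14.8381 mm.

14.838 mm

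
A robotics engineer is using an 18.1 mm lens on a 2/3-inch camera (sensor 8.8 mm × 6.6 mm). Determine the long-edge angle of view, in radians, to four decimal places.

0.4769 rad

Angle of view α = 2·arctan(w/2f) with w = 8.8 mm and f = 18.1 mm.
w/2f = 0.24309; arctan(0.24309) ≈ 0.2385 rad, so α ≈ 0.4769 rad.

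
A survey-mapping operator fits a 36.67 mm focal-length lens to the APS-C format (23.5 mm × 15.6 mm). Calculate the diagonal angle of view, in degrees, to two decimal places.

Sensor diagonal = √(23.5² + 15.6²) = √795.6100 ≈ 28.2066 mm.
Angle of view α = 2·arctan(d/2f) with d = 28.2066 mm and f = 36.67 mm.
d/2f = 0.38460; arctan(0.38460) ≈ 21.0367°, so α ≈ 42.0735°.

42.07°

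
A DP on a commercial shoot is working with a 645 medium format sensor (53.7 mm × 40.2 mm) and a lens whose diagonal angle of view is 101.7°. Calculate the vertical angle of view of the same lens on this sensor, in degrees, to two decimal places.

Sensor diagonal = √(53.7² + 40.2²) = √4499.7300 ≈ 67.0800 mm.
From the diagonal AOV: f = 67.0800 / (2·tan(50.85°)) = 67.0800 / 2.45662 ≈ 27.3059 mm.
Vertical AOV = 2·arctan(40.2 / (2 × 27.3059)) = 2·arctan(0.73611) ≈ 72.7140°.

72.71°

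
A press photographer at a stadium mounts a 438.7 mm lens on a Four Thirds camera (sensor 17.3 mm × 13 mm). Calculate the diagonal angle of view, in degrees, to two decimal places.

Sensor diagonal = √(17.3² + 13²) = √468.2900 ≈ 21.6400 mm.
Angle of view α = 2·arctan(d/2f) with d = 21.6400 mm and f = 438.7 mm.
d/2f = 0.02466; arctan(0.02466) ≈ 1.4128°, so α ≈ 2.8257°.

2.83°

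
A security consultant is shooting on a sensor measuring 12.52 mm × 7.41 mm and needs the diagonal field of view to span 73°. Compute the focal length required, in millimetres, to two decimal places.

9.83 mm

Sensor diagonal = √(12.52² + 7.41²) = √211.6585 ≈ 14.5485 mm.
From α = 2·arctan(d/2f) we get f = d / (2·tan(α/2)).
With d = 14.5485 mm and α/2 = 36.5°, tan(α/2) ≈ 0.73996, so f ≈ 14.5485 / 1.47992 ≈ 9.8306 mm.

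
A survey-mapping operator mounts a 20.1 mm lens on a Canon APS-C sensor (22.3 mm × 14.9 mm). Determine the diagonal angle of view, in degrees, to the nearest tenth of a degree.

Sensor diagonal = √(22.3² + 14.9²) = √719.3000 ≈ 26.8198 mm.
Angle of view α = 2·arctan(d/2f) with d = 26.8198 mm and f = 20.1 mm.
d/2f = 0.66716; arctan(0.66716) ≈ 33.7096°, so α ≈ 67.4191°.

67.4°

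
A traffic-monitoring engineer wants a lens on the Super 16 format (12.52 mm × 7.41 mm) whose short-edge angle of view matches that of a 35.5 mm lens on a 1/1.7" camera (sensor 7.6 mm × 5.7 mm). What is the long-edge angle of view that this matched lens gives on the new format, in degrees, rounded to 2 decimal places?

15.45°

Equal short-edge AOV ⇒ f₂ = f₁ · 7.41/5.7 = 35.5 × 1.30000 ≈ 46.1500 mm.
Long-edge AOV on the new format = 2·arctan(12.52 / (2 × 46.1500)) = 2·arctan(0.13564) ≈ 15.4494°.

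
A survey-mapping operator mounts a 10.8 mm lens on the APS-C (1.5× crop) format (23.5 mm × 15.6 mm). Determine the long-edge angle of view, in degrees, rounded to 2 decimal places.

Angle of view α = 2·arctan(w/2f) with w = 23.5 mm and f = 10.8 mm.
w/2f = 1.08796; arctan(1.08796) ≈ 47.4124°, so α ≈ 94.8247°.

94.82°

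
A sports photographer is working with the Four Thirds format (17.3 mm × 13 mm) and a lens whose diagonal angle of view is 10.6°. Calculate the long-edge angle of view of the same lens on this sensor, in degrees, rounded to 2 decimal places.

Sensor diagonal = √(17.3² + 13²) = √468.2900 ≈ 21.6400 mm.
From the diagonal AOV: f = 21.6400 / (2·tan(5.3°)) = 21.6400 / 0.18553 ≈ 116.6361 mm.
Long-edge AOV = 2·arctan(17.3 / (2 × 116.6361)) = 2·arctan(0.07416) ≈ 8.4828°.

8.48°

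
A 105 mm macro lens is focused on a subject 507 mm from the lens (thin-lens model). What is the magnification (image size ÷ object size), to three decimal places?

0.261×

Thin lens: 1/f = 1/dₒ + 1/dᵢ → 1/dᵢ = 1/105 − 1/507 = 0.0075514 mm⁻¹, so dᵢ ≈ 132.4254 mm.
Magnification m = dᵢ/dₒ = 132.4254/507 ≈ 0.26119.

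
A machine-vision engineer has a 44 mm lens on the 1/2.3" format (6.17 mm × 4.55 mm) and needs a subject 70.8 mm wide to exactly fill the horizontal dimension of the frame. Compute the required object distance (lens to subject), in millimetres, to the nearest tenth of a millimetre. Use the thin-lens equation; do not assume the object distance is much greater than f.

548.9 mm

Magnification m = w/W = dᵢ/dₒ; combined with 1/f = 1/dₒ + 1/dᵢ this gives dₒ = f·(1 + W/w).
dₒ = 44 mm × (1 + 70.8/6.17) = 44 × 12.4749 ≈ 548.895 mm.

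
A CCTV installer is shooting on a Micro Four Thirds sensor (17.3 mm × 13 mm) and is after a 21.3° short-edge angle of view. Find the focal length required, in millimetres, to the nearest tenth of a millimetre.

34.6 mm

From α = 2·arctan(h/2f) we get f = h / (2·tan(α/2)).
With h = 13 mm and α/2 = 10.65°, tan(α/2) ≈ 0.18805, so f ≈ 13 / 0.37610 ≈ 34.5656 mm.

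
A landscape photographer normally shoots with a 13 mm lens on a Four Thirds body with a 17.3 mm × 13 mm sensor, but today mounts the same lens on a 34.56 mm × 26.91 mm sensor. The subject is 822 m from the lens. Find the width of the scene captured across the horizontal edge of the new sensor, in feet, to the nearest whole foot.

The focal length stays 13 mm; the relevant sensor dimension is now w = 34.56 mm. Object distance dₒ = 822 m = 822000 mm.
Thin-lens field width W = w·(dₒ − f)/f = 34.56 × (822000 − 13)/13 ≈ 2185220.825 mm = 2185220.825/304.8 ft = 7169.36 ft.

7169 ft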